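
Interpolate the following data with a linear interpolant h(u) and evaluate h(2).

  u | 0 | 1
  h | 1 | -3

-7

Evaluate each Lagrange basis at u = 2:
L_0(2) = (1)/[(-1)] = -1
L_1(2) = (2)/[(1)] = 2
Sum: 1·(-1) + (-3)·(2) = -7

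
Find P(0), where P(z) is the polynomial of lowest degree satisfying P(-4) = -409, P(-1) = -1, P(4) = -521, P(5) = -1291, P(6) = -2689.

-1

Using Newton's divided-difference form:
P[-4,-1] = (-1 - (-409)) / (-1 - (-4)) = 136
P[-1,4] = (-521 - (-1)) / (4 - (-1)) = -104
P[4,5] = (-1291 - (-521)) / (5 - 4) = -770
P[5,6] = (-2689 - (-1291)) / (6 - 5) = -1398
P[-4,-1,4] = (-104 - 136) / (4 - (-4)) = -30
P[-1,4,5] = (-770 - (-104)) / (5 - (-1)) = -111
P[4,5,6] = (-1398 - (-770)) / (6 - 4) = -314
P[-4,-1,4,5] = (-111 - (-30)) / (5 - (-4)) = -9
P[-1,4,5,6] = (-314 - (-111)) / (6 - (-1)) = -29
P[-4,-1,4,5,6] = (-29 - (-9)) / (6 - (-4)) = -2
P(0) = -409 + 136·(4) + (-30)·(4)·(1) + (-9)·(4)·(1)·(-4) + (-2)·(4)·(1)·(-4)·(-5) = -1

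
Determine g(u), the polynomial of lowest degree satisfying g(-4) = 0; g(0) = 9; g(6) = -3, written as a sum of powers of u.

L_0(u) = u(u - 6) / [40] = (1/40)u^2 - (3/20)u
L_1(u) = (u + 4)(u - 6) / [-24] = -(1/24)u^2 + (1/12)u + 1
L_2(u) = (u + 4)u / [60] = (1/60)u^2 + (1/15)u
g(u) = 0·L_0 + 9·L_1 + (-3)·L_2
  0·L_0(u) = 0
  9·L_1(u) = -(3/8)u^2 + (3/4)u + 9
  (-3)·L_2(u) = -(1/20)u^2 - (1/5)u
Adding term by term: -(17/40)u^2 + (11/20)u + 9

g(u) = -(17/40)u^2 + (11/20)u + 9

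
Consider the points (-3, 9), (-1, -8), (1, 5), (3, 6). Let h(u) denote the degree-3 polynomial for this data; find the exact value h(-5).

L_0(-5) = (-4)·(-6)·(-8)/[(-2)·(-4)·(-6)] = 4
L_1(-5) = (-2)·(-6)·(-8)/[(2)·(-2)·(-4)] = -6
L_2(-5) = (-2)·(-4)·(-8)/[(4)·(2)·(-2)] = 4
L_3(-5) = (-2)·(-4)·(-6)/[(6)·(4)·(2)] = -1
Sum: 9·(4) + (-8)·(-6) + 5·(4) + 6·(-1) = 98

98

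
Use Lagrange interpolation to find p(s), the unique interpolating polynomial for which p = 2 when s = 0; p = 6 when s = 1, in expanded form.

L_0(s) = (s - 1) / [-1] = -s + 1
L_1(s) = s / [1] = s
p(s) = 2·L_0 + 6·L_1
  2·L_0(s) = -2s + 2
  6·L_1(s) = 6s
Adding term by term: 4s + 2

p(s) = 4s + 2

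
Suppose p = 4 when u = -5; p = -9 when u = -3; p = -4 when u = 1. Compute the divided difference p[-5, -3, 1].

p[-5,-3] = (-9 - 4) / (-3 - (-5)) = -13/2
p[-3,1] = (-4 - (-9)) / (1 - (-3)) = 5/4
p[-5,-3,1] = (5/4 - (-13/2)) / (1 - (-5)) = 31/24

31/24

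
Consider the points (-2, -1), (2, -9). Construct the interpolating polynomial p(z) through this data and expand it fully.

p(z) = -2z - 5

Build the Lagrange basis polynomials:
L_0(z) = (z - 2) / [-4] = -(1/4)z + 1/2
L_1(z) = (z + 2) / [4] = (1/4)z + 1/2
p(z) = (-1)·L_0 + (-9)·L_1
  (-1)·L_0(z) = (1/4)z - 1/2
  (-9)·L_1(z) = -(9/4)z - 9/2
Adding term by term: -2z - 5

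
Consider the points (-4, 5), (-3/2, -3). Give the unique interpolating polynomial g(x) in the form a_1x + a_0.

Build the Lagrange basis polynomials:
L_0(x) = (x + 3/2) / [-5/2] = -(2/5)x - 3/5
L_1(x) = (x + 4) / [5/2] = (2/5)x + 8/5
g(x) = 5·L_0 + (-3)·L_1
  5·L_0(x) = -2x - 3
  (-3)·L_1(x) = -(6/5)x - 24/5
Adding term by term: -(16/5)x - 39/5

g(x) = -(16/5)x - 39/5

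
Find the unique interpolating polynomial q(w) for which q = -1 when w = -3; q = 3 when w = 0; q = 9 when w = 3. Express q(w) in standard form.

L_0(w) = w(w - 3) / [18] = (1/18)w^2 - (1/6)w
L_1(w) = (w + 3)(w - 3) / [-9] = -(1/9)w^2 + 1
L_2(w) = (w + 3)w / [18] = (1/18)w^2 + (1/6)w
q(w) = (-1)·L_0 + 3·L_1 + 9·L_2
  (-1)·L_0(w) = -(1/18)w^2 + (1/6)w
  3·L_1(w) = -(1/3)w^2 + 3
  9·L_2(w) = (1/2)w^2 + (3/2)w
Adding term by term: (1/9)w^2 + (5/3)w + 3

q(w) = (1/9)w^2 + (5/3)w + 3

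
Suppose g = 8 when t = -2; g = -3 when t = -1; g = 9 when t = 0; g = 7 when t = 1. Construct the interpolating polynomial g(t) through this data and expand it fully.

g(t) = -(37/6)t^3 - 7t^2 + (67/6)t + 9

L_0(t) = (t + 1)t(t - 1) / [-6] = -(1/6)t^3 + (1/6)t
L_1(t) = (t + 2)t(t - 1) / [2] = (1/2)t^3 + (1/2)t^2 - t
L_2(t) = (t + 2)(t + 1)(t - 1) / [-2] = -(1/2)t^3 - t^2 + (1/2)t + 1
L_3(t) = (t + 2)(t + 1)t / [6] = (1/6)t^3 + (1/2)t^2 + (1/3)t
g(t) = 8·L_0 + (-3)·L_1 + 9·L_2 + 7·L_3
  8·L_0(t) = -(4/3)t^3 + (4/3)t
  (-3)·L_1(t) = -(3/2)t^3 - (3/2)t^2 + 3t
  9·L_2(t) = -(9/2)t^3 - 9t^2 + (9/2)t + 9
  7·L_3(t) = (7/6)t^3 + (7/2)t^2 + (7/3)t
Adding term by term: -(37/6)t^3 - 7t^2 + (67/6)t + 9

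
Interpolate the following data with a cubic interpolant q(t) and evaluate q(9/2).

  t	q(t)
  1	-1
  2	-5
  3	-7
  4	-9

-85/8

Evaluate each Lagrange basis at t = 9/2:
L_0(9/2) = (5/2)·(3/2)·(1/2)/[(-1)·(-2)·(-3)] = -5/16
L_1(9/2) = (7/2)·(3/2)·(1/2)/[(1)·(-1)·(-2)] = 21/16
L_2(9/2) = (7/2)·(5/2)·(1/2)/[(2)·(1)·(-1)] = -35/16
L_3(9/2) = (7/2)·(5/2)·(3/2)/[(3)·(2)·(1)] = 35/16
Sum: (-1)·(-5/16) + (-5)·(21/16) + (-7)·(-35/16) + (-9)·(35/16) = -85/8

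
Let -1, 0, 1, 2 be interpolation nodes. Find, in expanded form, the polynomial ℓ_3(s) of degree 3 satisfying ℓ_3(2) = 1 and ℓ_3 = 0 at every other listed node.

ℓ_3(s) = (1/6)s^3 - (1/6)s

ℓ_3(s) = (s + 1)s(s - 1) / [(3)·(2)·(1)]
       = (s^3 - s) / (6)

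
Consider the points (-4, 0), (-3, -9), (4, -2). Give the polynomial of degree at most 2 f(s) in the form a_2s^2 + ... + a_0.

L_0(s) = (s + 3)(s - 4) / [8] = (1/8)s^2 - (1/8)s - 3/2
L_1(s) = (s + 4)(s - 4) / [-7] = -(1/7)s^2 + 16/7
L_2(s) = (s + 4)(s + 3) / [56] = (1/56)s^2 + (1/8)s + 3/14
f(s) = 0·L_0 + (-9)·L_1 + (-2)·L_2
  0·L_0(s) = 0
  (-9)·L_1(s) = (9/7)s^2 - 144/7
  (-2)·L_2(s) = -(1/28)s^2 - (1/4)s - 3/7
Adding term by term: (5/4)s^2 - (1/4)s - 21

f(s) = (5/4)s^2 - (1/4)s - 21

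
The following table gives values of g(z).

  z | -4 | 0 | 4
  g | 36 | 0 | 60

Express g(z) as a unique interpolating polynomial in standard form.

L_0(z) = z(z - 4) / [32] = (1/32)z^2 - (1/8)z
L_1(z) = (z + 4)(z - 4) / [-16] = -(1/16)z^2 + 1
L_2(z) = (z + 4)z / [32] = (1/32)z^2 + (1/8)z
g(z) = 36·L_0 + 0·L_1 + 60·L_2
  36·L_0(z) = (9/8)z^2 - (9/2)z
  0·L_1(z) = 0
  60·L_2(z) = (15/8)z^2 + (15/2)z
Adding term by term: 3z^2 + 3z

g(z) = 3z^2 + 3z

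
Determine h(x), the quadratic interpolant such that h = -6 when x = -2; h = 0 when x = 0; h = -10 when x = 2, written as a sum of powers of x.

h(x) = -2x^2 - x

Build the Lagrange basis polynomials:
L_0(x) = x(x - 2) / [8] = (1/8)x^2 - (1/4)x
L_1(x) = (x + 2)(x - 2) / [-4] = -(1/4)x^2 + 1
L_2(x) = (x + 2)x / [8] = (1/8)x^2 + (1/4)x
h(x) = (-6)·L_0 + 0·L_1 + (-10)·L_2
  (-6)·L_0(x) = -(3/4)x^2 + (3/2)x
  0·L_1(x) = 0
  (-10)·L_2(x) = -(5/4)x^2 - (5/2)x
Adding term by term: -2x^2 - x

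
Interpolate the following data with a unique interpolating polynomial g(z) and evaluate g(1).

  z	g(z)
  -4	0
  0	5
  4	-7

115/32

L_0(1) = (1)·(-3)/[(-4)·(-8)] = -3/32
L_1(1) = (5)·(-3)/[(4)·(-4)] = 15/16
L_2(1) = (5)·(1)/[(8)·(4)] = 5/32
Sum: 0 + 5·(15/16) + (-7)·(5/32) = 115/32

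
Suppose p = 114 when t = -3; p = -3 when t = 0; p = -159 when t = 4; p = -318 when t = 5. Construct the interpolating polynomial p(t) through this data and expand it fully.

p(t) = -3t^3 + 3t^2 - 3t - 3

L_0(t) = t(t - 4)(t - 5) / [-168] = -(1/168)t^3 + (3/56)t^2 - (5/42)t
L_1(t) = (t + 3)(t - 4)(t - 5) / [60] = (1/60)t^3 - (1/10)t^2 - (7/60)t + 1
L_2(t) = (t + 3)t(t - 5) / [-28] = -(1/28)t^3 + (1/14)t^2 + (15/28)t
L_3(t) = (t + 3)t(t - 4) / [40] = (1/40)t^3 - (1/40)t^2 - (3/10)t
p(t) = 114·L_0 + (-3)·L_1 + (-159)·L_2 + (-318)·L_3
  114·L_0(t) = -(19/28)t^3 + (171/28)t^2 - (95/7)t
  (-3)·L_1(t) = -(1/20)t^3 + (3/10)t^2 + (7/20)t - 3
  (-159)·L_2(t) = (159/28)t^3 - (159/14)t^2 - (2385/28)t
  (-318)·L_3(t) = -(159/20)t^3 + (159/20)t^2 + (477/5)t
Adding term by term: -3t^3 + 3t^2 - 3t - 3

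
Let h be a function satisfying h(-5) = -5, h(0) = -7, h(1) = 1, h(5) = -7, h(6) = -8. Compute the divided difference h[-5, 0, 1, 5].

h[-5,0] = (-7 - (-5)) / (0 - (-5)) = -2/5
h[0,1] = (1 - (-7)) / (1 - 0) = 8
h[1,5] = (-7 - 1) / (5 - 1) = -2
h[-5,0,1] = (8 - (-2/5)) / (1 - (-5)) = 7/5
h[0,1,5] = (-2 - 8) / (5 - 0) = -2
h[-5,0,1,5] = (-2 - 7/5) / (5 - (-5)) = -17/50

-17/50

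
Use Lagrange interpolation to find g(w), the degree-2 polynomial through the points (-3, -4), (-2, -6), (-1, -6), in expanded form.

L_0(w) = (w + 2)(w + 1) / [2] = (1/2)w^2 + (3/2)w + 1
L_1(w) = (w + 3)(w + 1) / [-1] = -w^2 - 4w - 3
L_2(w) = (w + 3)(w + 2) / [2] = (1/2)w^2 + (5/2)w + 3
g(w) = (-4)·L_0 + (-6)·L_1 + (-6)·L_2
  (-4)·L_0(w) = -2w^2 - 6w - 4
  (-6)·L_1(w) = 6w^2 + 24w + 18
  (-6)·L_2(w) = -3w^2 - 15w - 18
Adding term by term: w^2 + 3w - 4

g(w) = w^2 + 3w - 4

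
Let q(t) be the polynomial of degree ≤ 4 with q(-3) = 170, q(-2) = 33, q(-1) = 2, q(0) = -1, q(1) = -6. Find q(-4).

Using Newton's divided-difference form:
q[-3,-2] = (33 - 170) / (-2 - (-3)) = -137
q[-2,-1] = (2 - 33) / (-1 - (-2)) = -31
q[-1,0] = (-1 - 2) / (0 - (-1)) = -3
q[0,1] = (-6 - (-1)) / (1 - 0) = -5
q[-3,-2,-1] = (-31 - (-137)) / (-1 - (-3)) = 53
q[-2,-1,0] = (-3 - (-31)) / (0 - (-2)) = 14
q[-1,0,1] = (-5 - (-3)) / (1 - (-1)) = -1
q[-3,-2,-1,0] = (14 - 53) / (0 - (-3)) = -13
q[-2,-1,0,1] = (-1 - 14) / (1 - (-2)) = -5
q[-3,-2,-1,0,1] = (-5 - (-13)) / (1 - (-3)) = 2
q(-4) = 170 + (-137)·(-1) + 53·(-1)·(-2) + (-13)·(-1)·(-2)·(-3) + 2·(-1)·(-2)·(-3)·(-4) = 539

539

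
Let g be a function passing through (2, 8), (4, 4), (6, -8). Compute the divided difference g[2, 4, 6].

-1

g[2,4] = (4 - 8) / (4 - 2) = -2
g[4,6] = (-8 - 4) / (6 - 4) = -6
g[2,4,6] = (-6 - (-2)) / (6 - 2) = -1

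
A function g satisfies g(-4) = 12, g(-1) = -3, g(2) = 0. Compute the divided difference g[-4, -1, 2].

g[-4,-1] = (-3 - 12) / (-1 - (-4)) = -5
g[-1,2] = (0 - (-3)) / (2 - (-1)) = 1
g[-4,-1,2] = (1 - (-5)) / (2 - (-4)) = 1

1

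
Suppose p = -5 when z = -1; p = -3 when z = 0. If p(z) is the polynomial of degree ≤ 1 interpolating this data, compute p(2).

1

Evaluate each Lagrange basis at z = 2:
L_0(2) = (2)/[(-1)] = -2
L_1(2) = (3)/[(1)] = 3
Sum: (-5)·(-2) + (-3)·(3) = 1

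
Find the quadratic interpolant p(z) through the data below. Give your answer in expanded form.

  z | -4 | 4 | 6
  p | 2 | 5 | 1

Newton's divided differences:
p[-4,4] = (5 - 2) / (4 - (-4)) = 3/8
p[4,6] = (1 - 5) / (6 - 4) = -2
p[-4,4,6] = (-2 - 3/8) / (6 - (-4)) = -19/80
p(z) = 2 + (3/8)·(z + 4) + (-19/80)·(z + 4)(z - 4)
Expanding: p(z) = -(19/80)z^2 + (3/8)z + 73/10

p(z) = -(19/80)z^2 + (3/8)z + 73/10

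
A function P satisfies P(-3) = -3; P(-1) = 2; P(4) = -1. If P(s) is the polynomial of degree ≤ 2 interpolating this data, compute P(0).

111/35

L_0(0) = (1)·(-4)/[(-2)·(-7)] = -2/7
L_1(0) = (3)·(-4)/[(2)·(-5)] = 6/5
L_2(0) = (3)·(1)/[(7)·(5)] = 3/35
Sum: (-3)·(-2/7) + 2·(6/5) + (-1)·(3/35) = 111/35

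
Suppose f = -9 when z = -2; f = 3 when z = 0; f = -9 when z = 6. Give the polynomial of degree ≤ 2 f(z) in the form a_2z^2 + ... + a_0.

L_0(z) = z(z - 6) / [16] = (1/16)z^2 - (3/8)z
L_1(z) = (z + 2)(z - 6) / [-12] = -(1/12)z^2 + (1/3)z + 1
L_2(z) = (z + 2)z / [48] = (1/48)z^2 + (1/24)z
f(z) = (-9)·L_0 + 3·L_1 + (-9)·L_2
  (-9)·L_0(z) = -(9/16)z^2 + (27/8)z
  3·L_1(z) = -(1/4)z^2 + z + 3
  (-9)·L_2(z) = -(3/16)z^2 - (3/8)z
Adding term by term: -z^2 + 4z + 3

f(z) = -z^2 + 4z + 3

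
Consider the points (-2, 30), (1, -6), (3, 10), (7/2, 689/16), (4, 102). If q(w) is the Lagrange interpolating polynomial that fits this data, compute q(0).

Evaluate each Lagrange basis at w = 0:
L_0(0) = (-1)·(-3)·(-7/2)·(-4)/[(-3)·(-5)·(-11/2)·(-6)] = 14/165
L_1(0) = (2)·(-3)·(-7/2)·(-4)/[(3)·(-2)·(-5/2)·(-3)] = 28/15
L_2(0) = (2)·(-1)·(-7/2)·(-4)/[(5)·(2)·(-1/2)·(-1)] = -28/5
L_3(0) = (2)·(-1)·(-3)·(-4)/[(11/2)·(5/2)·(1/2)·(-1/2)] = 384/55
L_4(0) = (2)·(-1)·(-3)·(-7/2)/[(6)·(3)·(1)·(1/2)] = -7/3
Sum: 30·(14/165) + (-6)·(28/15) + 10·(-28/5) + 689/16·(384/55) + 102·(-7/3) = -2

-2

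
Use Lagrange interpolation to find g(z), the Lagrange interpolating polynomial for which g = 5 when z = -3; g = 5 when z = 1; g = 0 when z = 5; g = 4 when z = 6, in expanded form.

L_0(z) = (z - 1)(z - 5)(z - 6) / [-288] = -(1/288)z^3 + (1/24)z^2 - (41/288)z + 5/48
L_1(z) = (z + 3)(z - 5)(z - 6) / [80] = (1/80)z^3 - (1/10)z^2 - (3/80)z + 9/8
L_2(z) = (z + 3)(z - 1)(z - 6) / [-32] = -(1/32)z^3 + (1/8)z^2 + (15/32)z - 9/16
L_3(z) = (z + 3)(z - 1)(z - 5) / [45] = (1/45)z^3 - (1/15)z^2 - (13/45)z + 1/3
g(z) = 5·L_0 + 5·L_1 + 0·L_2 + 4·L_3
  5·L_0(z) = -(5/288)z^3 + (5/24)z^2 - (205/288)z + 25/48
  5·L_1(z) = (1/16)z^3 - (1/2)z^2 - (3/16)z + 45/8
  0·L_2(z) = 0
  4·L_3(z) = (4/45)z^3 - (4/15)z^2 - (52/45)z + 4/3
Adding term by term: (193/1440)z^3 - (67/120)z^2 - (2959/1440)z + 359/48

g(z) = (193/1440)z^3 - (67/120)z^2 - (2959/1440)z + 359/48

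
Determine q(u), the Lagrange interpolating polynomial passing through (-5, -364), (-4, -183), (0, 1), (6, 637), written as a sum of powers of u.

q(u) = 3u^3 - 2u + 1

L_0(u) = (u + 4)u(u - 6) / [-55] = -(1/55)u^3 + (2/55)u^2 + (24/55)u
L_1(u) = (u + 5)u(u - 6) / [40] = (1/40)u^3 - (1/40)u^2 - (3/4)u
L_2(u) = (u + 5)(u + 4)(u - 6) / [-120] = -(1/120)u^3 - (1/40)u^2 + (17/60)u + 1
L_3(u) = (u + 5)(u + 4)u / [660] = (1/660)u^3 + (3/220)u^2 + (1/33)u
q(u) = (-364)·L_0 + (-183)·L_1 + 1·L_2 + 637·L_3
  (-364)·L_0(u) = (364/55)u^3 - (728/55)u^2 - (8736/55)u
  (-183)·L_1(u) = -(183/40)u^3 + (183/40)u^2 + (549/4)u
  1·L_2(u) = -(1/120)u^3 - (1/40)u^2 + (17/60)u + 1
  637·L_3(u) = (637/660)u^3 + (1911/220)u^2 + (637/33)u
Adding term by term: 3u^3 - 2u + 1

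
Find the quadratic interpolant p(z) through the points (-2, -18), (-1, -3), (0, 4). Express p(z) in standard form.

p(z) = -4z^2 + 3z + 4

Newton's divided differences:
p[-2,-1] = (-3 - (-18)) / (-1 - (-2)) = 15
p[-1,0] = (4 - (-3)) / (0 - (-1)) = 7
p[-2,-1,0] = (7 - 15) / (0 - (-2)) = -4
p(z) = -18 + 15·(z + 2) + (-4)·(z + 2)(z + 1)
Expanding: p(z) = -4z^2 + 3z + 4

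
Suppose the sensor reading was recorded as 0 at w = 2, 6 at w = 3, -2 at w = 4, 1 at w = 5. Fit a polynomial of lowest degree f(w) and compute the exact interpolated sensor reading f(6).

Evaluate each Lagrange basis at w = 6:
L_0(6) = (3)·(2)·(1)/[(-1)·(-2)·(-3)] = -1
L_1(6) = (4)·(2)·(1)/[(1)·(-1)·(-2)] = 4
L_2(6) = (4)·(3)·(1)/[(2)·(1)·(-1)] = -6
L_3(6) = (4)·(3)·(2)/[(3)·(2)·(1)] = 4
Sum: 0 + 6·(4) + (-2)·(-6) + 1·(4) = 40

40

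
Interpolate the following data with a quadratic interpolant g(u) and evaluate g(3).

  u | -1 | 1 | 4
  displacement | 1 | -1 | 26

13

Evaluate each Lagrange basis at u = 3:
L_0(3) = (2)·(-1)/[(-2)·(-5)] = -1/5
L_1(3) = (4)·(-1)/[(2)·(-3)] = 2/3
L_2(3) = (4)·(2)/[(5)·(3)] = 8/15
Sum: 1·(-1/5) + (-1)·(2/3) + 26·(8/15) = 13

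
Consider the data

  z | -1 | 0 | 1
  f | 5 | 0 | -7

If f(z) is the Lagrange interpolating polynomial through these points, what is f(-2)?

Evaluate each Lagrange basis at z = -2:
L_0(-2) = (-2)·(-3)/[(-1)·(-2)] = 3
L_1(-2) = (-1)·(-3)/[(1)·(-1)] = -3
L_2(-2) = (-1)·(-2)/[(2)·(1)] = 1
Sum: 5·(3) + 0 + (-7)·(1) = 8

8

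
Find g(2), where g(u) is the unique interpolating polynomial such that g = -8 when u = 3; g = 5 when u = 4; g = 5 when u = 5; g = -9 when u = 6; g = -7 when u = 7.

-2

L_0(2) = (-2)·(-3)·(-4)·(-5)/[(-1)·(-2)·(-3)·(-4)] = 5
L_1(2) = (-1)·(-3)·(-4)·(-5)/[(1)·(-1)·(-2)·(-3)] = -10
L_2(2) = (-1)·(-2)·(-4)·(-5)/[(2)·(1)·(-1)·(-2)] = 10
L_3(2) = (-1)·(-2)·(-3)·(-5)/[(3)·(2)·(1)·(-1)] = -5
L_4(2) = (-1)·(-2)·(-3)·(-4)/[(4)·(3)·(2)·(1)] = 1
Sum: (-8)·(5) + 5·(-10) + 5·(10) + (-9)·(-5) + (-7)·(1) = -2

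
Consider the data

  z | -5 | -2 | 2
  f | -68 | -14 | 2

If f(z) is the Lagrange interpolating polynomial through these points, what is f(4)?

L_0(4) = (6)·(2)/[(-3)·(-7)] = 4/7
L_1(4) = (9)·(2)/[(3)·(-4)] = -3/2
L_2(4) = (9)·(6)/[(7)·(4)] = 27/14
Sum: (-68)·(4/7) + (-14)·(-3/2) + 2·(27/14) = -14

-14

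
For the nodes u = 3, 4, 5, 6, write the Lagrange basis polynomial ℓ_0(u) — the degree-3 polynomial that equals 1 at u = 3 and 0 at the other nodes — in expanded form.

ℓ_0(u) = -(1/6)u^3 + (5/2)u^2 - (37/3)u + 20

ℓ_0(u) = (u - 4)(u - 5)(u - 6) / [(-1)·(-2)·(-3)]
       = (u^3 - 15u^2 + 74u - 120) / (-6)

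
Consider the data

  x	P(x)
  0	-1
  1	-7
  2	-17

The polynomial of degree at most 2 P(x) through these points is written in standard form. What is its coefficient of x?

Build the Lagrange basis polynomials:
L_0(x) = (x - 1)(x - 2) / [2] = (1/2)x^2 - (3/2)x + 1
L_1(x) = x(x - 2) / [-1] = -x^2 + 2x
L_2(x) = x(x - 1) / [2] = (1/2)x^2 - (1/2)x
P(x) = (-1)·L_0 + (-7)·L_1 + (-17)·L_2
Only the coefficient of x is needed; take it from each L_i and combine:
(-1)·(-3/2) + (-7)·(2) + (-17)·(-1/2) = -4

-4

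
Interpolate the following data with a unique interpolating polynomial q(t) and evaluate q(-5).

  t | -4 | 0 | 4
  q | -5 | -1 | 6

-177/32

Using Newton's divided-difference form:
q[-4,0] = (-1 - (-5)) / (0 - (-4)) = 1
q[0,4] = (6 - (-1)) / (4 - 0) = 7/4
q[-4,0,4] = (7/4 - 1) / (4 - (-4)) = 3/32
q(-5) = -5 + 1·(-1) + (3/32)·(-1)·(-5) = -177/32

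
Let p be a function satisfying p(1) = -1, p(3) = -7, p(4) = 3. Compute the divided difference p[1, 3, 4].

13/3

p[1,3] = (-7 - (-1)) / (3 - 1) = -3
p[3,4] = (3 - (-7)) / (4 - 3) = 10
p[1,3,4] = (10 - (-3)) / (4 - 1) = 13/3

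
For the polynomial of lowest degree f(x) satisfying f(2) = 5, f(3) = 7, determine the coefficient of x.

The leading coefficient equals the top divided difference f[2,3].
f[2,3] = (7 - 5) / (3 - 2) = 2

2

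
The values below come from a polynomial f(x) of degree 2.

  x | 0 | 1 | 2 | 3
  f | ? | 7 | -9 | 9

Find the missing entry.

57

The 3 known values determine f uniquely (degree ≤ 2).
Evaluate each Lagrange basis at x = 0:
L_0(0) = (-2)·(-3)/[(-1)·(-2)] = 3
L_1(0) = (-1)·(-3)/[(1)·(-1)] = -3
L_2(0) = (-1)·(-2)/[(2)·(1)] = 1
Sum: 7·(3) + (-9)·(-3) + 9·(1) = 57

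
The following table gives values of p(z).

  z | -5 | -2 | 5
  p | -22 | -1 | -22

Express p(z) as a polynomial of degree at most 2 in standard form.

Build the Lagrange basis polynomials:
L_0(z) = (z + 2)(z - 5) / [30] = (1/30)z^2 - (1/10)z - 1/3
L_1(z) = (z + 5)(z - 5) / [-21] = -(1/21)z^2 + 25/21
L_2(z) = (z + 5)(z + 2) / [70] = (1/70)z^2 + (1/10)z + 1/7
p(z) = (-22)·L_0 + (-1)·L_1 + (-22)·L_2
  (-22)·L_0(z) = -(11/15)z^2 + (11/5)z + 22/3
  (-1)·L_1(z) = (1/21)z^2 - 25/21
  (-22)·L_2(z) = -(11/35)z^2 - (11/5)z - 22/7
Adding term by term: -z^2 + 3

p(z) = -z^2 + 3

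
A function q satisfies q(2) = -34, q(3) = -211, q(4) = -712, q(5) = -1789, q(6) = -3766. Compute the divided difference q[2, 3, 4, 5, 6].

-3

q[2,3] = (-211 - (-34)) / (3 - 2) = -177
q[3,4] = (-712 - (-211)) / (4 - 3) = -501
q[4,5] = (-1789 - (-712)) / (5 - 4) = -1077
q[5,6] = (-3766 - (-1789)) / (6 - 5) = -1977
q[2,3,4] = (-501 - (-177)) / (4 - 2) = -162
q[3,4,5] = (-1077 - (-501)) / (5 - 3) = -288
q[4,5,6] = (-1977 - (-1077)) / (6 - 4) = -450
q[2,3,4,5] = (-288 - (-162)) / (5 - 2) = -42
q[3,4,5,6] = (-450 - (-288)) / (6 - 3) = -54
q[2,3,4,5,6] = (-54 - (-42)) / (6 - 2) = -3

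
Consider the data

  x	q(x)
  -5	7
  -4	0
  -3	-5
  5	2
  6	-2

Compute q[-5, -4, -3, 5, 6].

q[-5,-4] = (0 - 7) / (-4 - (-5)) = -7
q[-4,-3] = (-5 - 0) / (-3 - (-4)) = -5
q[-3,5] = (2 - (-5)) / (5 - (-3)) = 7/8
q[5,6] = (-2 - 2) / (6 - 5) = -4
q[-5,-4,-3] = (-5 - (-7)) / (-3 - (-5)) = 1
q[-4,-3,5] = (7/8 - (-5)) / (5 - (-4)) = 47/72
q[-3,5,6] = (-4 - 7/8) / (6 - (-3)) = -13/24
q[-5,-4,-3,5] = (47/72 - 1) / (5 - (-5)) = -5/144
q[-4,-3,5,6] = (-13/24 - 47/72) / (6 - (-4)) = -43/360
q[-5,-4,-3,5,6] = (-43/360 - (-5/144)) / (6 - (-5)) = -61/7920

-61/7920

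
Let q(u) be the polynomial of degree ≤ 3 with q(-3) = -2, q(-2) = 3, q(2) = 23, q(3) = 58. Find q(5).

206

L_0(5) = (7)·(3)·(2)/[(-1)·(-5)·(-6)] = -7/5
L_1(5) = (8)·(3)·(2)/[(1)·(-4)·(-5)] = 12/5
L_2(5) = (8)·(7)·(2)/[(5)·(4)·(-1)] = -28/5
L_3(5) = (8)·(7)·(3)/[(6)·(5)·(1)] = 28/5
Sum: (-2)·(-7/5) + 3·(12/5) + 23·(-28/5) + 58·(28/5) = 206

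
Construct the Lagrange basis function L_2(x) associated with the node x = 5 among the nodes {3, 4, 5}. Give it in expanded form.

L_2(x) = (x - 3)(x - 4) / [(2)·(1)]
       = (x^2 - 7x + 12) / (2)

L_2(x) = (1/2)x^2 - (7/2)x + 6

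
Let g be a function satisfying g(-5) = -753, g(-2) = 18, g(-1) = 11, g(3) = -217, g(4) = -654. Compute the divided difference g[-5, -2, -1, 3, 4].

g[-5,-2] = (18 - (-753)) / (-2 - (-5)) = 257
g[-2,-1] = (11 - 18) / (-1 - (-2)) = -7
g[-1,3] = (-217 - 11) / (3 - (-1)) = -57
g[3,4] = (-654 - (-217)) / (4 - 3) = -437
g[-5,-2,-1] = (-7 - 257) / (-1 - (-5)) = -66
g[-2,-1,3] = (-57 - (-7)) / (3 - (-2)) = -10
g[-1,3,4] = (-437 - (-57)) / (4 - (-1)) = -76
g[-5,-2,-1,3] = (-10 - (-66)) / (3 - (-5)) = 7
g[-2,-1,3,4] = (-76 - (-10)) / (4 - (-2)) = -11
g[-5,-2,-1,3,4] = (-11 - 7) / (4 - (-5)) = -2

-2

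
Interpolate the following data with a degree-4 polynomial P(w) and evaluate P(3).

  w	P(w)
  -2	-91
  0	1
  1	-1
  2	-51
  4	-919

Using Newton's divided-difference form:
P[-2,0] = (1 - (-91)) / (0 - (-2)) = 46
P[0,1] = (-1 - 1) / (1 - 0) = -2
P[1,2] = (-51 - (-1)) / (2 - 1) = -50
P[2,4] = (-919 - (-51)) / (4 - 2) = -434
P[-2,0,1] = (-2 - 46) / (1 - (-2)) = -16
P[0,1,2] = (-50 - (-2)) / (2 - 0) = -24
P[1,2,4] = (-434 - (-50)) / (4 - 1) = -128
P[-2,0,1,2] = (-24 - (-16)) / (2 - (-2)) = -2
P[0,1,2,4] = (-128 - (-24)) / (4 - 0) = -26
P[-2,0,1,2,4] = (-26 - (-2)) / (4 - (-2)) = -4
P(3) = -91 + 46·(5) + (-16)·(5)·(3) + (-2)·(5)·(3)·(2) + (-4)·(5)·(3)·(2)·(1) = -281

-281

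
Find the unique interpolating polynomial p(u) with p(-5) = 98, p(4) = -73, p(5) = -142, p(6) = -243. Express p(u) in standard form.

p(u) = -u^3 - u^2 + u + 3

L_0(u) = (u - 4)(u - 5)(u - 6) / [-990] = -(1/990)u^3 + (1/66)u^2 - (37/495)u + 4/33
L_1(u) = (u + 5)(u - 5)(u - 6) / [18] = (1/18)u^3 - (1/3)u^2 - (25/18)u + 25/3
L_2(u) = (u + 5)(u - 4)(u - 6) / [-10] = -(1/10)u^3 + (1/2)u^2 + (13/5)u - 12
L_3(u) = (u + 5)(u - 4)(u - 5) / [22] = (1/22)u^3 - (2/11)u^2 - (25/22)u + 50/11
p(u) = 98·L_0 + (-73)·L_1 + (-142)·L_2 + (-243)·L_3
  98·L_0(u) = -(49/495)u^3 + (49/33)u^2 - (3626/495)u + 392/33
  (-73)·L_1(u) = -(73/18)u^3 + (73/3)u^2 + (1825/18)u - 1825/3
  (-142)·L_2(u) = (71/5)u^3 - 71u^2 - (1846/5)u + 1704
  (-243)·L_3(u) = -(243/22)u^3 + (486/11)u^2 + (6075/22)u - 12150/11
Adding term by term: -u^3 - u^2 + u + 3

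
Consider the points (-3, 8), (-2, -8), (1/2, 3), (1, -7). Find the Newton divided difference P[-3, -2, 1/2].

P[-3,-2] = (-8 - 8) / (-2 - (-3)) = -16
P[-2,1/2] = (3 - (-8)) / (1/2 - (-2)) = 22/5
P[-3,-2,1/2] = (22/5 - (-16)) / (1/2 - (-3)) = 204/35

204/35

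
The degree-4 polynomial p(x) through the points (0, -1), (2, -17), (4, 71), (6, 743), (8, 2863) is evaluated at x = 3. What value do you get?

-7

L_0(3) = (1)·(-1)·(-3)·(-5)/[(-2)·(-4)·(-6)·(-8)] = -5/128
L_1(3) = (3)·(-1)·(-3)·(-5)/[(2)·(-2)·(-4)·(-6)] = 15/32
L_2(3) = (3)·(1)·(-3)·(-5)/[(4)·(2)·(-2)·(-4)] = 45/64
L_3(3) = (3)·(1)·(-1)·(-5)/[(6)·(4)·(2)·(-2)] = -5/32
L_4(3) = (3)·(1)·(-1)·(-3)/[(8)·(6)·(4)·(2)] = 3/128
Sum: (-1)·(-5/128) + (-17)·(15/32) + 71·(45/64) + 743·(-5/32) + 2863·(3/128) = -7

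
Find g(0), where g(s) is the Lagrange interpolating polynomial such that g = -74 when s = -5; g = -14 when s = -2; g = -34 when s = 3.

-4

L_0(0) = (2)·(-3)/[(-3)·(-8)] = -1/4
L_1(0) = (5)·(-3)/[(3)·(-5)] = 1
L_2(0) = (5)·(2)/[(8)·(5)] = 1/4
Sum: (-74)·(-1/4) + (-14)·(1) + (-34)·(1/4) = -4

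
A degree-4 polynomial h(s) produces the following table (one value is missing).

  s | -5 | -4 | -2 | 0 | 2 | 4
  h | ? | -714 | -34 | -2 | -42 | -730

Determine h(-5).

-1792

The 5 known values determine h uniquely (degree ≤ 4).
L_0(-5) = (-3)·(-5)·(-7)·(-9)/[(-2)·(-4)·(-6)·(-8)] = 315/128
L_1(-5) = (-1)·(-5)·(-7)·(-9)/[(2)·(-2)·(-4)·(-6)] = -105/32
L_2(-5) = (-1)·(-3)·(-7)·(-9)/[(4)·(2)·(-2)·(-4)] = 189/64
L_3(-5) = (-1)·(-3)·(-5)·(-9)/[(6)·(4)·(2)·(-2)] = -45/32
L_4(-5) = (-1)·(-3)·(-5)·(-7)/[(8)·(6)·(4)·(2)] = 35/128
Sum: (-714)·(315/128) + (-34)·(-105/32) + (-2)·(189/64) + (-42)·(-45/32) + (-730)·(35/128) = -1792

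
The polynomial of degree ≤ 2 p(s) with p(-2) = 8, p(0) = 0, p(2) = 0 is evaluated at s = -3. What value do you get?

Using Newton's divided-difference form:
p[-2,0] = (0 - 8) / (0 - (-2)) = -4
p[0,2] = (0 - 0) / (2 - 0) = 0
p[-2,0,2] = (0 - (-4)) / (2 - (-2)) = 1
p(-3) = 8 + (-4)·(-1) + 1·(-1)·(-3) = 15

15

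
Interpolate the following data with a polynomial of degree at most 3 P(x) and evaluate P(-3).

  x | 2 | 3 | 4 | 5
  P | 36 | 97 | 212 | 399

-89

L_0(-3) = (-6)·(-7)·(-8)/[(-1)·(-2)·(-3)] = 56
L_1(-3) = (-5)·(-7)·(-8)/[(1)·(-1)·(-2)] = -140
L_2(-3) = (-5)·(-6)·(-8)/[(2)·(1)·(-1)] = 120
L_3(-3) = (-5)·(-6)·(-7)/[(3)·(2)·(1)] = -35
Sum: 36·(56) + 97·(-140) + 212·(120) + 399·(-35) = -89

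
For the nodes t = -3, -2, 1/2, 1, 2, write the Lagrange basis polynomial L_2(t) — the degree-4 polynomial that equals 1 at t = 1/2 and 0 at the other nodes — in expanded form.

L_2(t) = (16/105)t^4 + (32/105)t^3 - (16/15)t^2 - (128/105)t + 64/35

L_2(t) = (t + 3)(t + 2)(t - 1)(t - 2) / [(7/2)·(5/2)·(-1/2)·(-3/2)]
       = (t^4 + 2t^3 - 7t^2 - 8t + 12) / (105/16)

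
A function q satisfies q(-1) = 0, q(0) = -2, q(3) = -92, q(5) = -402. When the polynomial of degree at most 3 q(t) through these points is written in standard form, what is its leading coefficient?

Build the Lagrange basis polynomials:
L_0(t) = t(t - 3)(t - 5) / [-24] = -(1/24)t^3 + (1/3)t^2 - (5/8)t
L_1(t) = (t + 1)(t - 3)(t - 5) / [15] = (1/15)t^3 - (7/15)t^2 + (7/15)t + 1
L_2(t) = (t + 1)t(t - 5) / [-24] = -(1/24)t^3 + (1/6)t^2 + (5/24)t
L_3(t) = (t + 1)t(t - 3) / [60] = (1/60)t^3 - (1/30)t^2 - (1/20)t
q(t) = 0·L_0 + (-2)·L_1 + (-92)·L_2 + (-402)·L_3
Only the coefficient of t^3 is needed; take it from each L_i and combine:
0·(-1/24) + (-2)·(1/15) + (-92)·(-1/24) + (-402)·(1/60) = -3

-3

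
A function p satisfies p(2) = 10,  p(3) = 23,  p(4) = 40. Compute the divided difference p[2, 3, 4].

2

p[2,3] = (23 - 10) / (3 - 2) = 13
p[3,4] = (40 - 23) / (4 - 3) = 17
p[2,3,4] = (17 - 13) / (4 - 2) = 2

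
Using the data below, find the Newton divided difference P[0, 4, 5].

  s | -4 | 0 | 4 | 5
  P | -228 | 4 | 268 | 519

37

P[0,4] = (268 - 4) / (4 - 0) = 66
P[4,5] = (519 - 268) / (5 - 4) = 251
P[0,4,5] = (251 - 66) / (5 - 0) = 37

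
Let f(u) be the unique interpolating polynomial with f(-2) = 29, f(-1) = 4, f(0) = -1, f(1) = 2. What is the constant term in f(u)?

-1

L_0(u) = (u + 1)u(u - 1) / [-6] = -(1/6)u^3 + (1/6)u
L_1(u) = (u + 2)u(u - 1) / [2] = (1/2)u^3 + (1/2)u^2 - u
L_2(u) = (u + 2)(u + 1)(u - 1) / [-2] = -(1/2)u^3 - u^2 + (1/2)u + 1
L_3(u) = (u + 2)(u + 1)u / [6] = (1/6)u^3 + (1/2)u^2 + (1/3)u
f(u) = 29·L_0 + 4·L_1 + (-1)·L_2 + 2·L_3
Only the constant term is needed; take it from each L_i and combine:
29·(0) + 4·(0) + (-1)·(1) + 2·(0) = -1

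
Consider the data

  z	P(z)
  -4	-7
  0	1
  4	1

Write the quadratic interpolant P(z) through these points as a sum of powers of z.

P(z) = -(1/4)z^2 + z + 1

Newton's divided differences:
P[-4,0] = (1 - (-7)) / (0 - (-4)) = 2
P[0,4] = (1 - 1) / (4 - 0) = 0
P[-4,0,4] = (0 - 2) / (4 - (-4)) = -1/4
P(z) = -7 + 2·(z + 4) + (-1/4)·(z + 4)z
Expanding: P(z) = -(1/4)z^2 + z + 1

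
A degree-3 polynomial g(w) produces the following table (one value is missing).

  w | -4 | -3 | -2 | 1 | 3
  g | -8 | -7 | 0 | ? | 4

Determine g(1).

157/7

The 4 known values determine g uniquely (degree ≤ 3).
L_0(1) = (4)·(3)·(-2)/[(-1)·(-2)·(-7)] = 12/7
L_1(1) = (5)·(3)·(-2)/[(1)·(-1)·(-6)] = -5
L_2(1) = (5)·(4)·(-2)/[(2)·(1)·(-5)] = 4
L_3(1) = (5)·(4)·(3)/[(7)·(6)·(5)] = 2/7
Sum: (-8)·(12/7) + (-7)·(-5) + 0 + 4·(2/7) = 157/7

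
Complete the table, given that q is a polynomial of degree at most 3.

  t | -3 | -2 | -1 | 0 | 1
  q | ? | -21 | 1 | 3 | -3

-75

The 4 known values determine q uniquely (degree ≤ 3).
L_0(-3) = (-2)·(-3)·(-4)/[(-1)·(-2)·(-3)] = 4
L_1(-3) = (-1)·(-3)·(-4)/[(1)·(-1)·(-2)] = -6
L_2(-3) = (-1)·(-2)·(-4)/[(2)·(1)·(-1)] = 4
L_3(-3) = (-1)·(-2)·(-3)/[(3)·(2)·(1)] = -1
Sum: (-21)·(4) + 1·(-6) + 3·(4) + (-3)·(-1) = -75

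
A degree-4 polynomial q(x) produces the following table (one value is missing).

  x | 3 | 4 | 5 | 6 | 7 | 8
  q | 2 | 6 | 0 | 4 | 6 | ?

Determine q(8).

-38

The 5 known values determine q uniquely (degree ≤ 4).
Evaluate each Lagrange basis at x = 8:
L_0(8) = (4)·(3)·(2)·(1)/[(-1)·(-2)·(-3)·(-4)] = 1
L_1(8) = (5)·(3)·(2)·(1)/[(1)·(-1)·(-2)·(-3)] = -5
L_2(8) = (5)·(4)·(2)·(1)/[(2)·(1)·(-1)·(-2)] = 10
L_3(8) = (5)·(4)·(3)·(1)/[(3)·(2)·(1)·(-1)] = -10
L_4(8) = (5)·(4)·(3)·(2)/[(4)·(3)·(2)·(1)] = 5
Sum: 2·(1) + 6·(-5) + 0 + 4·(-10) + 6·(5) = -38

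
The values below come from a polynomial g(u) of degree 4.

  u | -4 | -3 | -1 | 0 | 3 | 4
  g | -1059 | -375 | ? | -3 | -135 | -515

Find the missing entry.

-15

The 5 known values determine g uniquely (degree ≤ 4).
Evaluate each Lagrange basis at u = -1:
L_0(-1) = (2)·(-1)·(-4)·(-5)/[(-1)·(-4)·(-7)·(-8)] = -5/28
L_1(-1) = (3)·(-1)·(-4)·(-5)/[(1)·(-3)·(-6)·(-7)] = 10/21
L_2(-1) = (3)·(2)·(-4)·(-5)/[(4)·(3)·(-3)·(-4)] = 5/6
L_3(-1) = (3)·(2)·(-1)·(-5)/[(7)·(6)·(3)·(-1)] = -5/21
L_4(-1) = (3)·(2)·(-1)·(-4)/[(8)·(7)·(4)·(1)] = 3/28
Sum: (-1059)·(-5/28) + (-375)·(10/21) + (-3)·(5/6) + (-135)·(-5/21) + (-515)·(3/28) = -15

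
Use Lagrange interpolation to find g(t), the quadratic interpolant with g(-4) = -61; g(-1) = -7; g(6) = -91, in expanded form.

Build the Lagrange basis polynomials:
L_0(t) = (t + 1)(t - 6) / [30] = (1/30)t^2 - (1/6)t - 1/5
L_1(t) = (t + 4)(t - 6) / [-21] = -(1/21)t^2 + (2/21)t + 8/7
L_2(t) = (t + 4)(t + 1) / [70] = (1/70)t^2 + (1/14)t + 2/35
g(t) = (-61)·L_0 + (-7)·L_1 + (-91)·L_2
  (-61)·L_0(t) = -(61/30)t^2 + (61/6)t + 61/5
  (-7)·L_1(t) = (1/3)t^2 - (2/3)t - 8
  (-91)·L_2(t) = -(13/10)t^2 - (13/2)t - 26/5
Adding term by term: -3t^2 + 3t - 1

g(t) = -3t^2 + 3t - 1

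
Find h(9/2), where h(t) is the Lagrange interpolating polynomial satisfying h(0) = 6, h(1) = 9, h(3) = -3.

-111/4

L_0(9/2) = (7/2)·(3/2)/[(-1)·(-3)] = 7/4
L_1(9/2) = (9/2)·(3/2)/[(1)·(-2)] = -27/8
L_2(9/2) = (9/2)·(7/2)/[(3)·(2)] = 21/8
Sum: 6·(7/4) + 9·(-27/8) + (-3)·(21/8) = -111/4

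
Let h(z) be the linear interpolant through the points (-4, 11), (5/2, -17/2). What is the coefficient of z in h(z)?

L_0(z) = (z - 5/2) / [-13/2] = -(2/13)z + 5/13
L_1(z) = (z + 4) / [13/2] = (2/13)z + 8/13
h(z) = 11·L_0 + (-17/2)·L_1
Only the coefficient of z is needed; take it from each L_i and combine:
11·(-2/13) + (-17/2)·(2/13) = -3

-3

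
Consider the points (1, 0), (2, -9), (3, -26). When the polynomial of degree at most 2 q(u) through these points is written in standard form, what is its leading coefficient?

-4

L_0(u) = (u - 2)(u - 3) / [2] = (1/2)u^2 - (5/2)u + 3
L_1(u) = (u - 1)(u - 3) / [-1] = -u^2 + 4u - 3
L_2(u) = (u - 1)(u - 2) / [2] = (1/2)u^2 - (3/2)u + 1
q(u) = 0·L_0 + (-9)·L_1 + (-26)·L_2
Only the coefficient of u^2 is needed; take it from each L_i and combine:
0·(1/2) + (-9)·(-1) + (-26)·(1/2) = -4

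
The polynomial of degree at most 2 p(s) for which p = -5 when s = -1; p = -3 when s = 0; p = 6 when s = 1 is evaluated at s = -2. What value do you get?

0

L_0(-2) = (-2)·(-3)/[(-1)·(-2)] = 3
L_1(-2) = (-1)·(-3)/[(1)·(-1)] = -3
L_2(-2) = (-1)·(-2)/[(2)·(1)] = 1
Sum: (-5)·(3) + (-3)·(-3) + 6·(1) = 0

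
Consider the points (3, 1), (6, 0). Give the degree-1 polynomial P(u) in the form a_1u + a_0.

Build the Lagrange basis polynomials:
L_0(u) = (u - 6) / [-3] = -(1/3)u + 2
L_1(u) = (u - 3) / [3] = (1/3)u - 1
P(u) = 1·L_0 + 0·L_1
  1·L_0(u) = -(1/3)u + 2
  0·L_1(u) = 0
Adding term by term: -(1/3)u + 2

P(u) = -(1/3)u + 2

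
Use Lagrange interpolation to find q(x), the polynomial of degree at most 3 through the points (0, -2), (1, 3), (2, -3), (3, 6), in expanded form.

q(x) = (13/3)x^3 - (37/2)x^2 + (115/6)x - 2

L_0(x) = (x - 1)(x - 2)(x - 3) / [-6] = -(1/6)x^3 + x^2 - (11/6)x + 1
L_1(x) = x(x - 2)(x - 3) / [2] = (1/2)x^3 - (5/2)x^2 + 3x
L_2(x) = x(x - 1)(x - 3) / [-2] = -(1/2)x^3 + 2x^2 - (3/2)x
L_3(x) = x(x - 1)(x - 2) / [6] = (1/6)x^3 - (1/2)x^2 + (1/3)x
q(x) = (-2)·L_0 + 3·L_1 + (-3)·L_2 + 6·L_3
  (-2)·L_0(x) = (1/3)x^3 - 2x^2 + (11/3)x - 2
  3·L_1(x) = (3/2)x^3 - (15/2)x^2 + 9x
  (-3)·L_2(x) = (3/2)x^3 - 6x^2 + (9/2)x
  6·L_3(x) = x^3 - 3x^2 + 2x
Adding term by term: (13/3)x^3 - (37/2)x^2 + (115/6)x - 2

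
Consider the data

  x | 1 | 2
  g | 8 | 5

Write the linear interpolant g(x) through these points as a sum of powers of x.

g(x) = -3x + 11

Build the Lagrange basis polynomials:
L_0(x) = (x - 2) / [-1] = -x + 2
L_1(x) = (x - 1) / [1] = x - 1
g(x) = 8·L_0 + 5·L_1
  8·L_0(x) = -8x + 16
  5·L_1(x) = 5x - 5
Adding term by term: -3x + 11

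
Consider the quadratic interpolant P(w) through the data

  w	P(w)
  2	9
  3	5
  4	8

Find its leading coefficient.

Build the Lagrange basis polynomials:
L_0(w) = (w - 3)(w - 4) / [2] = (1/2)w^2 - (7/2)w + 6
L_1(w) = (w - 2)(w - 4) / [-1] = -w^2 + 6w - 8
L_2(w) = (w - 2)(w - 3) / [2] = (1/2)w^2 - (5/2)w + 3
P(w) = 9·L_0 + 5·L_1 + 8·L_2
Only the coefficient of w^2 is needed; take it from each L_i and combine:
9·(1/2) + 5·(-1) + 8·(1/2) = 7/2

7/2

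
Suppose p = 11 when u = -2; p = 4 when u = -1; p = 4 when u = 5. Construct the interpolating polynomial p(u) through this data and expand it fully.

p(u) = u^2 - 4u - 1

Newton's divided differences:
p[-2,-1] = (4 - 11) / (-1 - (-2)) = -7
p[-1,5] = (4 - 4) / (5 - (-1)) = 0
p[-2,-1,5] = (0 - (-7)) / (5 - (-2)) = 1
p(u) = 11 + (-7)·(u + 2) + 1·(u + 2)(u + 1)
Expanding: p(u) = u^2 - 4u - 1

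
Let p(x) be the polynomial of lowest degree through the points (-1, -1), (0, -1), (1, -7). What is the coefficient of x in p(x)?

-3

L_0(x) = x(x - 1) / [2] = (1/2)x^2 - (1/2)x
L_1(x) = (x + 1)(x - 1) / [-1] = -x^2 + 1
L_2(x) = (x + 1)x / [2] = (1/2)x^2 + (1/2)x
p(x) = (-1)·L_0 + (-1)·L_1 + (-7)·L_2
Only the coefficient of x is needed; take it from each L_i and combine:
(-1)·(-1/2) + (-1)·(0) + (-7)·(1/2) = -3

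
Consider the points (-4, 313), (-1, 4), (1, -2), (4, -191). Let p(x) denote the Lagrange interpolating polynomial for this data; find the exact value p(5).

Evaluate each Lagrange basis at x = 5:
L_0(5) = (6)·(4)·(1)/[(-3)·(-5)·(-8)] = -1/5
L_1(5) = (9)·(4)·(1)/[(3)·(-2)·(-5)] = 6/5
L_2(5) = (9)·(6)·(1)/[(5)·(2)·(-3)] = -9/5
L_3(5) = (9)·(6)·(4)/[(8)·(5)·(3)] = 9/5
Sum: 313·(-1/5) + 4·(6/5) + (-2)·(-9/5) + (-191)·(9/5) = -398

-398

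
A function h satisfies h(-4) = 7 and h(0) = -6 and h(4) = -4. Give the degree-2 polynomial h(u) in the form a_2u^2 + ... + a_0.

Newton's divided differences:
h[-4,0] = (-6 - 7) / (0 - (-4)) = -13/4
h[0,4] = (-4 - (-6)) / (4 - 0) = 1/2
h[-4,0,4] = (1/2 - (-13/4)) / (4 - (-4)) = 15/32
h(u) = 7 + (-13/4)·(u + 4) + (15/32)·(u + 4)u
Expanding: h(u) = (15/32)u^2 - (11/8)u - 6

h(u) = (15/32)u^2 - (11/8)u - 6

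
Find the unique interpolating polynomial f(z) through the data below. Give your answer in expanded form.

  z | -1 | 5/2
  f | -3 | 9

Build the Lagrange basis polynomials:
L_0(z) = (z - 5/2) / [-7/2] = -(2/7)z + 5/7
L_1(z) = (z + 1) / [7/2] = (2/7)z + 2/7
f(z) = (-3)·L_0 + 9·L_1
  (-3)·L_0(z) = (6/7)z - 15/7
  9·L_1(z) = (18/7)z + 18/7
Adding term by term: (24/7)z + 3/7

f(z) = (24/7)z + 3/7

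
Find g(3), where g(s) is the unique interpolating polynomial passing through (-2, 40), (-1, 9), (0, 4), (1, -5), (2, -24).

Evaluate each Lagrange basis at s = 3:
L_0(3) = (4)·(3)·(2)·(1)/[(-1)·(-2)·(-3)·(-4)] = 1
L_1(3) = (5)·(3)·(2)·(1)/[(1)·(-1)·(-2)·(-3)] = -5
L_2(3) = (5)·(4)·(2)·(1)/[(2)·(1)·(-1)·(-2)] = 10
L_3(3) = (5)·(4)·(3)·(1)/[(3)·(2)·(1)·(-1)] = -10
L_4(3) = (5)·(4)·(3)·(2)/[(4)·(3)·(2)·(1)] = 5
Sum: 40·(1) + 9·(-5) + 4·(10) + (-5)·(-10) + (-24)·(5) = -35

-35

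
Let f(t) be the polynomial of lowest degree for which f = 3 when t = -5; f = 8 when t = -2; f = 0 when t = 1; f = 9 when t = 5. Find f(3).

-73/63

Using Newton's divided-difference form:
f[-5,-2] = (8 - 3) / (-2 - (-5)) = 5/3
f[-2,1] = (0 - 8) / (1 - (-2)) = -8/3
f[1,5] = (9 - 0) / (5 - 1) = 9/4
f[-5,-2,1] = (-8/3 - 5/3) / (1 - (-5)) = -13/18
f[-2,1,5] = (9/4 - (-8/3)) / (5 - (-2)) = 59/84
f[-5,-2,1,5] = (59/84 - (-13/18)) / (5 - (-5)) = 359/2520
f(3) = 3 + (5/3)·(8) + (-13/18)·(8)·(5) + (359/2520)·(8)·(5)·(2) = -73/63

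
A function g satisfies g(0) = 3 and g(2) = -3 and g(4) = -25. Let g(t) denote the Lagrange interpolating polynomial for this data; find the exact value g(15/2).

Evaluate each Lagrange basis at t = 15/2:
L_0(15/2) = (11/2)·(7/2)/[(-2)·(-4)] = 77/32
L_1(15/2) = (15/2)·(7/2)/[(2)·(-2)] = -105/16
L_2(15/2) = (15/2)·(11/2)/[(4)·(2)] = 165/32
Sum: 3·(77/32) + (-3)·(-105/16) + (-25)·(165/32) = -102

-102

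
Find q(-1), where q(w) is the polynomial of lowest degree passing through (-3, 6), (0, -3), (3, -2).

-10/9

Using Newton's divided-difference form:
q[-3,0] = (-3 - 6) / (0 - (-3)) = -3
q[0,3] = (-2 - (-3)) / (3 - 0) = 1/3
q[-3,0,3] = (1/3 - (-3)) / (3 - (-3)) = 5/9
q(-1) = 6 + (-3)·(2) + (5/9)·(2)·(-1) = -10/9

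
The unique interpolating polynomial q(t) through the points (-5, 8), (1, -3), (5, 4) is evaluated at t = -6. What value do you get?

Using Newton's divided-difference form:
q[-5,1] = (-3 - 8) / (1 - (-5)) = -11/6
q[1,5] = (4 - (-3)) / (5 - 1) = 7/4
q[-5,1,5] = (7/4 - (-11/6)) / (5 - (-5)) = 43/120
q(-6) = 8 + (-11/6)·(-1) + (43/120)·(-1)·(-7) = 1481/120

1481/120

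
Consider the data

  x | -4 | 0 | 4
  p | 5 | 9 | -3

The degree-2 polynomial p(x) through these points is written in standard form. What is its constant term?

9

L_0(x) = x(x - 4) / [32] = (1/32)x^2 - (1/8)x
L_1(x) = (x + 4)(x - 4) / [-16] = -(1/16)x^2 + 1
L_2(x) = (x + 4)x / [32] = (1/32)x^2 + (1/8)x
p(x) = 5·L_0 + 9·L_1 + (-3)·L_2
Only the constant term is needed; take it from each L_i and combine:
5·(0) + 9·(1) + (-3)·(0) = 9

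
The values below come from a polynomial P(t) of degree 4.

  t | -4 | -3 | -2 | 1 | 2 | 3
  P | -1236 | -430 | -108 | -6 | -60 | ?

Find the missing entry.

The 5 known values determine P uniquely (degree ≤ 4).
L_0(3) = (6)·(5)·(2)·(1)/[(-1)·(-2)·(-5)·(-6)] = 1
L_1(3) = (7)·(5)·(2)·(1)/[(1)·(-1)·(-4)·(-5)] = -7/2
L_2(3) = (7)·(6)·(2)·(1)/[(2)·(1)·(-3)·(-4)] = 7/2
L_3(3) = (7)·(6)·(5)·(1)/[(5)·(4)·(3)·(-1)] = -7/2
L_4(3) = (7)·(6)·(5)·(2)/[(6)·(5)·(4)·(1)] = 7/2
Sum: (-1236)·(1) + (-430)·(-7/2) + (-108)·(7/2) + (-6)·(-7/2) + (-60)·(7/2) = -298

-298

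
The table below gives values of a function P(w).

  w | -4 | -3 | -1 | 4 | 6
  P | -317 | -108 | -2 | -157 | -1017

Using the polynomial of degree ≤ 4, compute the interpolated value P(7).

L_0(7) = (10)·(8)·(3)·(1)/[(-1)·(-3)·(-8)·(-10)] = 1
L_1(7) = (11)·(8)·(3)·(1)/[(1)·(-2)·(-7)·(-9)] = -44/21
L_2(7) = (11)·(10)·(3)·(1)/[(3)·(2)·(-5)·(-7)] = 11/7
L_3(7) = (11)·(10)·(8)·(1)/[(8)·(7)·(5)·(-2)] = -11/7
L_4(7) = (11)·(10)·(8)·(3)/[(10)·(9)·(7)·(2)] = 44/21
Sum: (-317)·(1) + (-108)·(-44/21) + (-2)·(11/7) + (-157)·(-11/7) + (-1017)·(44/21) = -1978

-1978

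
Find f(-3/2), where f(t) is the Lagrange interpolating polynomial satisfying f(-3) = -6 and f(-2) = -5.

Evaluate each Lagrange basis at t = -3/2:
L_0(-3/2) = (1/2)/[(-1)] = -1/2
L_1(-3/2) = (3/2)/[(1)] = 3/2
Sum: (-6)·(-1/2) + (-5)·(3/2) = -9/2

-9/2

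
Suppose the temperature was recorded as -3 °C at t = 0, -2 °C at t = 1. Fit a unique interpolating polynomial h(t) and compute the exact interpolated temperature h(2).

-1

L_0(2) = (1)/[(-1)] = -1
L_1(2) = (2)/[(1)] = 2
Sum: (-3)·(-1) + (-2)·(2) = -1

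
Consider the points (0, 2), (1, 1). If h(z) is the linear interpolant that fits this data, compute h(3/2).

1/2

Evaluate each Lagrange basis at z = 3/2:
L_0(3/2) = (1/2)/[(-1)] = -1/2
L_1(3/2) = (3/2)/[(1)] = 3/2
Sum: 2·(-1/2) + 1·(3/2) = 1/2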